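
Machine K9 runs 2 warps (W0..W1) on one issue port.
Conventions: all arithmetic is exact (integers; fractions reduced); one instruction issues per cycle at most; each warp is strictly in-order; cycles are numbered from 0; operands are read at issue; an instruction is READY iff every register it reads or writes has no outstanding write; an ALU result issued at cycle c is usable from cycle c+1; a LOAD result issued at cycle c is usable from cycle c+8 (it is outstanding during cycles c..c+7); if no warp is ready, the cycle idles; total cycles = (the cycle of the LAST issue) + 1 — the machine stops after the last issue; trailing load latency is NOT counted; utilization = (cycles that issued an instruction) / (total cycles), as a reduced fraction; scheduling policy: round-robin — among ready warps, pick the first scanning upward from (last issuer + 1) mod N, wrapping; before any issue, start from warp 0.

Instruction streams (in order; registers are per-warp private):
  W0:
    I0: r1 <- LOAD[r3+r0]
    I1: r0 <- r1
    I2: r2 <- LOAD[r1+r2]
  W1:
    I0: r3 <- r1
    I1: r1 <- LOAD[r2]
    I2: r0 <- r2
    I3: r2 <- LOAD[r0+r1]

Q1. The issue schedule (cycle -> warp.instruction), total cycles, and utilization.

cycle 0: W0.I0
cycle 1: W1.I0
cycle 2: W1.I1
cycle 3: W1.I2
cycle 4: idle
cycle 5: idle
cycle 6: idle
cycle 7: idle
cycle 8: W0.I1
cycle 9: W0.I2
cycle 10: W1.I3

Answer: 11 cycles, utilization 7/11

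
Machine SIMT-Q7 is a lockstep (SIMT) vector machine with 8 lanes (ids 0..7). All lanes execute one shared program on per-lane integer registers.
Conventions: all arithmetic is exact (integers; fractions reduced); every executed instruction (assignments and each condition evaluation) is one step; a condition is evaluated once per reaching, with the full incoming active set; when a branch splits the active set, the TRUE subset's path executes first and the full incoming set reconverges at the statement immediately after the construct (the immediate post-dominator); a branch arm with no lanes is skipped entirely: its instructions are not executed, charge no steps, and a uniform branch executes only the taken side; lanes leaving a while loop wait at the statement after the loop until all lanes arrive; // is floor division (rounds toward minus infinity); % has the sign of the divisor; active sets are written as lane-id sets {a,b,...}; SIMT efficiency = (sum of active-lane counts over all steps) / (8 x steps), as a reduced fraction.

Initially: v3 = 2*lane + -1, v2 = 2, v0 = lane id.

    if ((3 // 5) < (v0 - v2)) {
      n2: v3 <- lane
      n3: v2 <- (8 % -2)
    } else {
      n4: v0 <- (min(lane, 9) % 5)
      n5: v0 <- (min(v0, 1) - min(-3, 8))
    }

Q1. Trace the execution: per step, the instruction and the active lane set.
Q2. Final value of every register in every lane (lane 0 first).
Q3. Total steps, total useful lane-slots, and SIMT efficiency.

step 0: eval ((3 // 5) < (v0 - v2))  {0,1,2,3,4,5,6,7}
step 1: v3 <- lane                   {3,4,5,6,7}
step 2: v2 <- (8 % -2)               {3,4,5,6,7}
step 3: v0 <- (min(lane, 9) % 5)     {0,1,2}
step 4: v0 <- (min(v0, 1) - min(-3, 8)) {0,1,2}

Answer: 5 steps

v3: -1,1,3,3,4,5,6,7
v2: 2,2,2,0,0,0,0,0
v0: 3,4,4,3,4,5,6,7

steps = 5; useful = 24; efficiency = 24/40 = 3/5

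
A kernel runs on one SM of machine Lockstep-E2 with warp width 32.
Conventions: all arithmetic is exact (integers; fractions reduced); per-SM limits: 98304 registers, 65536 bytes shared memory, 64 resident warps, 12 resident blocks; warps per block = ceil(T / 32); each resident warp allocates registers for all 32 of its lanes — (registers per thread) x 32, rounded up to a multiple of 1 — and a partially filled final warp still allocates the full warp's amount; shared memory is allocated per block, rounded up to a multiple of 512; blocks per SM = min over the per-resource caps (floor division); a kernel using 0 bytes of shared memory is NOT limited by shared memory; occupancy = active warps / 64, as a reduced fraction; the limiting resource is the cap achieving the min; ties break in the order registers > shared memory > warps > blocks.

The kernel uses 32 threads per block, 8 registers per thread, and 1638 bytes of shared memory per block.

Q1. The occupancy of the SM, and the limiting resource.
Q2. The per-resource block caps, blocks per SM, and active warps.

Answer: occupancy 3/16, limited by blocks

registers: 384 blocks
shared memory: 32 blocks
warps: 64 blocks
blocks: 12 blocks

Answer: 12 blocks, 12 active warps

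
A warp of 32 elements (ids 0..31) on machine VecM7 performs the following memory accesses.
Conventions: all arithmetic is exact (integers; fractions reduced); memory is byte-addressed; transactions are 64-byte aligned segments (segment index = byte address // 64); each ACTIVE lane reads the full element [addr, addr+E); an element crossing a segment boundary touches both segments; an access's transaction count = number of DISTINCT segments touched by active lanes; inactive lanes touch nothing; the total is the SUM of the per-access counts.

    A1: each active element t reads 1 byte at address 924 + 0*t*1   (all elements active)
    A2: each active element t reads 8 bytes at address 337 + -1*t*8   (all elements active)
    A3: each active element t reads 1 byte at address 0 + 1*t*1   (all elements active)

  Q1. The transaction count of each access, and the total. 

A1: 1 transaction
A2: 5 transactions
A3: 1 transaction

Answer: 1,5,1; total 7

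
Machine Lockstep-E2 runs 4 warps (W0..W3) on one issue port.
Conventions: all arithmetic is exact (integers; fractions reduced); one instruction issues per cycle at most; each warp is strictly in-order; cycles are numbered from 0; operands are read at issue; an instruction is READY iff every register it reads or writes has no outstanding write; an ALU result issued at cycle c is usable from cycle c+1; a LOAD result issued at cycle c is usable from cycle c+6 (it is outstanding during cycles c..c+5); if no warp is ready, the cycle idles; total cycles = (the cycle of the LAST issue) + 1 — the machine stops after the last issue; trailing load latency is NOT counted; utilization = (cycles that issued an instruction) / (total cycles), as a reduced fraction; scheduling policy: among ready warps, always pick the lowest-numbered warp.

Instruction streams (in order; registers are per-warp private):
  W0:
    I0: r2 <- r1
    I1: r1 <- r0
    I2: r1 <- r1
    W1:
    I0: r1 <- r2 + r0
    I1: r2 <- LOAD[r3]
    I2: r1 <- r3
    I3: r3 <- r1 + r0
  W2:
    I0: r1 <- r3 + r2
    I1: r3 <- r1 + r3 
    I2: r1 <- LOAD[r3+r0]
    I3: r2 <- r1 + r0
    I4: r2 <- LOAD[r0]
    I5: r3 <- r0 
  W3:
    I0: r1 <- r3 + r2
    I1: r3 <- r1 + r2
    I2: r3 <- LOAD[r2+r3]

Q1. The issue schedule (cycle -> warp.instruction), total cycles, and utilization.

cycle 0: W0.I0
cycle 1: W0.I1
cycle 2: W0.I2
cycle 3: W1.I0
cycle 4: W1.I1
cycle 5: W1.I2
cycle 6: W1.I3
cycle 7: W2.I0
cycle 8: W2.I1
cycle 9: W2.I2
cycle 10: W3.I0
cycle 11: W3.I1
cycle 12: W3.I2
cycle 13: idle
cycle 14: idle
cycle 15: W2.I3
cycle 16: W2.I4
cycle 17: W2.I5

Answer: 18 cycles, utilization 8/9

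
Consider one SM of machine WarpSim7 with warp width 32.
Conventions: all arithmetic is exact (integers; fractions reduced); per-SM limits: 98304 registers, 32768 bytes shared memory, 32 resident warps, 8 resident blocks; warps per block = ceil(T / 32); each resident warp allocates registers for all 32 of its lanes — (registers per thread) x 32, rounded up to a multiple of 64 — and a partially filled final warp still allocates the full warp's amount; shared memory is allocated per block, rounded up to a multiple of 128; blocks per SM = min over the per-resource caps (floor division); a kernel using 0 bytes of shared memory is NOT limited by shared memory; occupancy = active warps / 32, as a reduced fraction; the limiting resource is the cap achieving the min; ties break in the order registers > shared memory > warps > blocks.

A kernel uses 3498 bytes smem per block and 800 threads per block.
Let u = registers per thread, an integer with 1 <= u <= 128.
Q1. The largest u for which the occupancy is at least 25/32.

Answer: u = 122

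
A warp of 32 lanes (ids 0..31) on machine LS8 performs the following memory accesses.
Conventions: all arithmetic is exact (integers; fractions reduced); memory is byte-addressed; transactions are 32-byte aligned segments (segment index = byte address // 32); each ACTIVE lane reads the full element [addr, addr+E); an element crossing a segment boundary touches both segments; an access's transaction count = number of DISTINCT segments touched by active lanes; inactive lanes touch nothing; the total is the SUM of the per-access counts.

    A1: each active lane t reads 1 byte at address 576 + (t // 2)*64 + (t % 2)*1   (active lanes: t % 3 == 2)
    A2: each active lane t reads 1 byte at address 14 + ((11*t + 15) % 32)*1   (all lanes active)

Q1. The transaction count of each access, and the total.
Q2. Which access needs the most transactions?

A1: 10 transactions
A2: 2 transactions

Answer: 10,2; total 12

Answer: A1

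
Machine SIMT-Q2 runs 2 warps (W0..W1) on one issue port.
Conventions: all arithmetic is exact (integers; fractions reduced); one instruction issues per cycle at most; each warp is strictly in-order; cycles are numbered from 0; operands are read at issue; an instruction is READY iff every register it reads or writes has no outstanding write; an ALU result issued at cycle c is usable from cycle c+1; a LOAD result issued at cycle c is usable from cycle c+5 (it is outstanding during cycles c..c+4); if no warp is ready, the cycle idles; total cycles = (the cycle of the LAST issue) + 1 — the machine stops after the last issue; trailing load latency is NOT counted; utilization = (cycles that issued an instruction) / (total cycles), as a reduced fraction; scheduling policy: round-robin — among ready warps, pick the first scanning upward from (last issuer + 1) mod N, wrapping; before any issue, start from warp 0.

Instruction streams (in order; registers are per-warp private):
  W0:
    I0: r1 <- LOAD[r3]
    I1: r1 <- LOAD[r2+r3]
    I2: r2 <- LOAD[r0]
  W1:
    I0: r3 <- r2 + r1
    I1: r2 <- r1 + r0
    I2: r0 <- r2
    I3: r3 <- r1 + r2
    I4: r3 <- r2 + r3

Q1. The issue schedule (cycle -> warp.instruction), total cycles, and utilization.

cycle 0: W0.I0
cycle 1: W1.I0
cycle 2: W1.I1
cycle 3: W1.I2
cycle 4: W1.I3
cycle 5: W0.I1
cycle 6: W1.I4
cycle 7: W0.I2

Answer: 8 cycles, utilization 1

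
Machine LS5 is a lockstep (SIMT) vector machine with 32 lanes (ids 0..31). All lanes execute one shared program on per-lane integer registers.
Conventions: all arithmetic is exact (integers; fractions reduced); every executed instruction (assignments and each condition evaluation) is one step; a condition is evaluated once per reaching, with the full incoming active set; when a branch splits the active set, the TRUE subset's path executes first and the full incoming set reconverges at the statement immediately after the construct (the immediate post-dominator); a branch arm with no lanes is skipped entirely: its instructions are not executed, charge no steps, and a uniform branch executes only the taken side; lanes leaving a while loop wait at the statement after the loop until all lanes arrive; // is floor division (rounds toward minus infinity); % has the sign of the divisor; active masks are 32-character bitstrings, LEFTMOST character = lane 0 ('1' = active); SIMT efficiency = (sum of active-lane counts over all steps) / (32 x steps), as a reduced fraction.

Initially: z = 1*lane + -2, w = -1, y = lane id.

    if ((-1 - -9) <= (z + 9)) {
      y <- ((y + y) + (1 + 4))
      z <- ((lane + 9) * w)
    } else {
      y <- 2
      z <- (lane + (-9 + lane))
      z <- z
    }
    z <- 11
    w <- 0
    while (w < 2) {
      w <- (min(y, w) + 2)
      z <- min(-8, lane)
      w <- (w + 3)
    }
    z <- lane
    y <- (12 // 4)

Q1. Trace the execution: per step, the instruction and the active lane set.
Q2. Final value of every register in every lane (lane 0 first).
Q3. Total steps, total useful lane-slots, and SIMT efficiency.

step 0: eval ((-1 - -9) <= (z + 9))  11111111111111111111111111111111
step 1: y <- ((y + y) + (1 + 4))     01111111111111111111111111111111
step 2: z <- ((lane + 9) * w)        01111111111111111111111111111111
step 3: y <- 2                       10000000000000000000000000000000
step 4: z <- (lane + (-9 + lane))    10000000000000000000000000000000
step 5: z <- z                       10000000000000000000000000000000
step 6: z <- 11                      11111111111111111111111111111111
step 7: w <- 0                       11111111111111111111111111111111
step 8: eval (w < 2)                 11111111111111111111111111111111
step 9: w <- (min(y, w) + 2)         11111111111111111111111111111111
step 10: z <- min(-8, lane)           11111111111111111111111111111111
step 11: w <- (w + 3)                 11111111111111111111111111111111
step 12: eval (w < 2)                 11111111111111111111111111111111
step 13: z <- lane                    11111111111111111111111111111111
step 14: y <- (12 // 4)               11111111111111111111111111111111

Answer: 15 steps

z: 0,1,2,3,4,5,6,7,8,9,10,11,12,13,14,15,16,17,18,19,20,21,22,23,24,25,26,27,28,29,30,31
w: 5,5,5,5,5,5,5,5,5,5,5,5,5,5,5,5,5,5,5,5,5,5,5,5,5,5,5,5,5,5,5,5
y: 3,3,3,3,3,3,3,3,3,3,3,3,3,3,3,3,3,3,3,3,3,3,3,3,3,3,3,3,3,3,3,3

steps = 15; useful = 385; efficiency = 385/480 = 77/96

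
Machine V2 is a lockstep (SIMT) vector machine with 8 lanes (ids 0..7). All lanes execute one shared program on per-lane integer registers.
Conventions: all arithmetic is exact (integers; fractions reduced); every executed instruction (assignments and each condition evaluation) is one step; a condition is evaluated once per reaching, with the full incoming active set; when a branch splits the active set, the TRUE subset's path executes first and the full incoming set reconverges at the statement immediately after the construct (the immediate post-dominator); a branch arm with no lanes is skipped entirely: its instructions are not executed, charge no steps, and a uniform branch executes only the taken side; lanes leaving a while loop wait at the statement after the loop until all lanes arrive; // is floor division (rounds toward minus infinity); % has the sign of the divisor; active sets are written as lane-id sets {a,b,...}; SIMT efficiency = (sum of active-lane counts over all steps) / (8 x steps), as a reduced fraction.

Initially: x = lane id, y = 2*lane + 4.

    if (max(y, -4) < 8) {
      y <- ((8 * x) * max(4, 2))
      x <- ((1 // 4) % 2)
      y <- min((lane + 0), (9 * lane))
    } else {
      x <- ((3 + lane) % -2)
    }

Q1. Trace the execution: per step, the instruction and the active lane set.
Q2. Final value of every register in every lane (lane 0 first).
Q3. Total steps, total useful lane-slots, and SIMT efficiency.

step 0: eval (max(y, -4) < 8)        {0,1,2,3,4,5,6,7}
step 1: y <- ((8 * x) * max(4, 2))   {0,1}
step 2: x <- ((1 // 4) % 2)          {0,1}
step 3: y <- min((lane + 0), (9 * lane)) {0,1}
step 4: x <- ((3 + lane) % -2)       {2,3,4,5,6,7}

Answer: 5 steps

x: 0,0,-1,0,-1,0,-1,0
y: 0,1,8,10,12,14,16,18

steps = 5; useful = 20; efficiency = 20/40 = 1/2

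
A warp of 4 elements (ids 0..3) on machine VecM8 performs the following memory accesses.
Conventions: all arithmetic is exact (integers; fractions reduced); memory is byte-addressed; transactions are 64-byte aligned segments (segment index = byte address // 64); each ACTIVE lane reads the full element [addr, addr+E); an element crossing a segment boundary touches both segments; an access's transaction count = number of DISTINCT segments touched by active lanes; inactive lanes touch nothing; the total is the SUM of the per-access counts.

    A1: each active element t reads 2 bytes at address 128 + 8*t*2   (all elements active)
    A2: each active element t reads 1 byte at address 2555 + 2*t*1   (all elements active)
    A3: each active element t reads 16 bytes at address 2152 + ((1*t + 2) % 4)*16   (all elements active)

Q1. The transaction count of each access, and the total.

A1: 1 transaction
A2: 2 transactions
A3: 2 transactions

Answer: 1,2,2; total 5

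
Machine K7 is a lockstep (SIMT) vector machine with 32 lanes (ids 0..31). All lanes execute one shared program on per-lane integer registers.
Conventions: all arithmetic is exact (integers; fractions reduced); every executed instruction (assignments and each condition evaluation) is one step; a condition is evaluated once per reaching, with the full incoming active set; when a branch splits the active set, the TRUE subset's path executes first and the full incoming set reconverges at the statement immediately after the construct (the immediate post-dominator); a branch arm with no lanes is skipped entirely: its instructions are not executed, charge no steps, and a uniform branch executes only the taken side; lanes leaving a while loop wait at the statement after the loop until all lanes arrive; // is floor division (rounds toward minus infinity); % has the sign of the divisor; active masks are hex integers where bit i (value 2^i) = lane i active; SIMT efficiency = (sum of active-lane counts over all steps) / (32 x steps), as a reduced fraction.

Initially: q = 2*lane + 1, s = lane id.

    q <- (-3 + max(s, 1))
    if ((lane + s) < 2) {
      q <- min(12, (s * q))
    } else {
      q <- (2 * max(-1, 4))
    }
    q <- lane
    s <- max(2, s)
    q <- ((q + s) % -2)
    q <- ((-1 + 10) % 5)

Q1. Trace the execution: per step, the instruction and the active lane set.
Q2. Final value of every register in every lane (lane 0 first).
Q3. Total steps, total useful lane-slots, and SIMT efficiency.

step 0: q <- (-3 + max(s, 1))        0xffffffff
step 1: eval ((lane + s) < 2)        0xffffffff
step 2: q <- min(12, (s * q))        0x00000001
step 3: q <- (2 * max(-1, 4))        0xfffffffe
step 4: q <- lane                    0xffffffff
step 5: s <- max(2, s)               0xffffffff
step 6: q <- ((q + s) % -2)          0xffffffff
step 7: q <- ((-1 + 10) % 5)         0xffffffff

Answer: 8 steps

q: 4,4,4,4,4,4,4,4,4,4,4,4,4,4,4,4,4,4,4,4,4,4,4,4,4,4,4,4,4,4,4,4
s: 2,2,2,3,4,5,6,7,8,9,10,11,12,13,14,15,16,17,18,19,20,21,22,23,24,25,26,27,28,29,30,31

steps = 8; useful = 224; efficiency = 224/256 = 7/8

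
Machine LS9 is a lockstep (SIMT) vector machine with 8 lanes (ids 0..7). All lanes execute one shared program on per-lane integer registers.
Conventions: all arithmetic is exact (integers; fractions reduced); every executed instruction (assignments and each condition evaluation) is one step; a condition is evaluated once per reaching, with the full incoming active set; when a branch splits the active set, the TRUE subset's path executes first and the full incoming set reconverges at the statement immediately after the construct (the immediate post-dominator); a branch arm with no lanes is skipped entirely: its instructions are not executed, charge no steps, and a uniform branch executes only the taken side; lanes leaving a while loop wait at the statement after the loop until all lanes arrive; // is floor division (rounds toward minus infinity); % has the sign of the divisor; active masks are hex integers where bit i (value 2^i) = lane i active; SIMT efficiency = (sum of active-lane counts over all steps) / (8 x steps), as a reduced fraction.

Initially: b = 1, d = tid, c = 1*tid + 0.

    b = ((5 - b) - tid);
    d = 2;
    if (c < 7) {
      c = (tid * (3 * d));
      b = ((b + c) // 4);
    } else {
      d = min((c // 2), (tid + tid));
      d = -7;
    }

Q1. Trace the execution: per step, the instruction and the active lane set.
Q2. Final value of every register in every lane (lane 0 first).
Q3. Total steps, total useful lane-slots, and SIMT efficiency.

step 0: b <- ((5 - b) - tid)         0xff
step 1: d <- 2                       0xff
step 2: eval (c < 7)                 0xff
step 3: c <- (tid * (3 * d))         0x7f
step 4: b <- ((b + c) // 4)          0x7f
step 5: d <- min((c // 2), (tid + tid)) 0x80
step 6: d <- -7                      0x80

Answer: 7 steps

b: 1,2,3,4,6,7,8,-3
d: 2,2,2,2,2,2,2,-7
c: 0,6,12,18,24,30,36,7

steps = 7; useful = 40; efficiency = 40/56 = 5/7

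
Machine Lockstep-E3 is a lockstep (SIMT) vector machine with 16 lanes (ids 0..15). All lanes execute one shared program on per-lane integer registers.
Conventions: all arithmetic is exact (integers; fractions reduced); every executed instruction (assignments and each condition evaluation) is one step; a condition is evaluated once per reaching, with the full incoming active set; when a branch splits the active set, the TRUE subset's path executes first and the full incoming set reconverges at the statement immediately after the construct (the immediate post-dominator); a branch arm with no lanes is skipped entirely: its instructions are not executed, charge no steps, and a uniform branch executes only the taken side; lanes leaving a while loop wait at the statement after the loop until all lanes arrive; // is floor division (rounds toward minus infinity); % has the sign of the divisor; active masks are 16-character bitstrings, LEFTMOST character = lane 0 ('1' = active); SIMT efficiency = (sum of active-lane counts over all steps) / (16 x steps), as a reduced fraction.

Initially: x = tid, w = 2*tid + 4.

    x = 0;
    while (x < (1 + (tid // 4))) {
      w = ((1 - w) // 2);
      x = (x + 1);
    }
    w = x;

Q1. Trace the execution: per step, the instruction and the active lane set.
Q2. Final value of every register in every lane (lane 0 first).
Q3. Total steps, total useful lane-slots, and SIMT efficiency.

step 0: x <- 0                       1111111111111111
step 1: eval (x < (1 + (tid // 4)))  1111111111111111
step 2: w <- ((1 - w) // 2)          1111111111111111
step 3: x <- (x + 1)                 1111111111111111
step 4: eval (x < (1 + (tid // 4)))  1111111111111111
step 5: w <- ((1 - w) // 2)          0000111111111111
step 6: x <- (x + 1)                 0000111111111111
step 7: eval (x < (1 + (tid // 4)))  0000111111111111
step 8: w <- ((1 - w) // 2)          0000000011111111
step 9: x <- (x + 1)                 0000000011111111
step 10: eval (x < (1 + (tid // 4)))  0000000011111111
step 11: w <- ((1 - w) // 2)          0000000000001111
step 12: x <- (x + 1)                 0000000000001111
step 13: eval (x < (1 + (tid // 4)))  0000000000001111
step 14: w <- x                       1111111111111111

Answer: 15 steps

x: 1,1,1,1,2,2,2,2,3,3,3,3,4,4,4,4
w: 1,1,1,1,2,2,2,2,3,3,3,3,4,4,4,4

steps = 15; useful = 168; efficiency = 168/240 = 7/10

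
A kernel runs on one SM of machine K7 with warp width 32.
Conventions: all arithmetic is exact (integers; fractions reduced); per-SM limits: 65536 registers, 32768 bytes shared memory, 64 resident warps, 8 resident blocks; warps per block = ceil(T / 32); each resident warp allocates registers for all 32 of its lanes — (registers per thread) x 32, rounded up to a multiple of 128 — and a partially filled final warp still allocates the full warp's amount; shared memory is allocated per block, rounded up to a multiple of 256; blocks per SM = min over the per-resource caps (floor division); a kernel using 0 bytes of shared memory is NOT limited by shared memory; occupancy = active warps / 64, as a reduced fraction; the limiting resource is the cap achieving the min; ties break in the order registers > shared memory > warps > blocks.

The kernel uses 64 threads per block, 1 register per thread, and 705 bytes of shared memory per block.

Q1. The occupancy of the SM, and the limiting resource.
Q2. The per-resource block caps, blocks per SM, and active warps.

Answer: occupancy 1/4, limited by blocks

registers: 256 blocks
shared memory: 42 blocks
warps: 32 blocks
blocks: 8 blocks

Answer: 8 blocks, 16 active warps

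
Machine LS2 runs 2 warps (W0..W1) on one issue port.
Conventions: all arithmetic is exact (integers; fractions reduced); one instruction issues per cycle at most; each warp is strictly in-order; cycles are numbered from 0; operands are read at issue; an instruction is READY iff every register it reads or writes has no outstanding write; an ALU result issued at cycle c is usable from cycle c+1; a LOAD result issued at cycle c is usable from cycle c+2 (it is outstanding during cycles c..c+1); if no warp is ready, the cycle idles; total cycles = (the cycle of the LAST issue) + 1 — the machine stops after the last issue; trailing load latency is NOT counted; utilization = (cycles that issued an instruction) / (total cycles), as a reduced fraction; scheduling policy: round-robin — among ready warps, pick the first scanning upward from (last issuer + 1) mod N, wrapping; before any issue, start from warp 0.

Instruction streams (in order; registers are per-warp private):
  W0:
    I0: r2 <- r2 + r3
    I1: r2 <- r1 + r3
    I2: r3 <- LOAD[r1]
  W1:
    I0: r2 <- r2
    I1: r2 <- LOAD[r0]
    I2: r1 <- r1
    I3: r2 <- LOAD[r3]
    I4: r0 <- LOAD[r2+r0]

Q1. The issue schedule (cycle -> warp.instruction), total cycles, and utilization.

cycle 0: W0.I0
cycle 1: W1.I0
cycle 2: W0.I1
cycle 3: W1.I1
cycle 4: W0.I2
cycle 5: W1.I2
cycle 6: W1.I3
cycle 7: idle
cycle 8: W1.I4

Answer: 9 cycles, utilization 8/9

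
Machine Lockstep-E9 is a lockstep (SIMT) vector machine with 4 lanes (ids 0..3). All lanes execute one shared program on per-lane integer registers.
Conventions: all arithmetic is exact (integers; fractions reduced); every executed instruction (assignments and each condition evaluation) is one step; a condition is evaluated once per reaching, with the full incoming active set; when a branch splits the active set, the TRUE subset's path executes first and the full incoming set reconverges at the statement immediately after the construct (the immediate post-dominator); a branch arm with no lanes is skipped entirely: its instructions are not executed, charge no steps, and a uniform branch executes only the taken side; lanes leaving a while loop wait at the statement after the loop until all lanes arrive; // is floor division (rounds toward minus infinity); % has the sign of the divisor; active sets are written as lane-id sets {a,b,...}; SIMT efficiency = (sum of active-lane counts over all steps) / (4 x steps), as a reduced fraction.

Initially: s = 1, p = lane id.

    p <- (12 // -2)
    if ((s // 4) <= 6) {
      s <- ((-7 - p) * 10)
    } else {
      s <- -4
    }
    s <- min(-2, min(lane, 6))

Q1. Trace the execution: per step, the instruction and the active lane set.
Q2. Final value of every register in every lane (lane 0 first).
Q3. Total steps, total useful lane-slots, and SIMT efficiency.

step 0: p <- (12 // -2)              {0,1,2,3}
step 1: eval ((s // 4) <= 6)         {0,1,2,3}
step 2: s <- ((-7 - p) * 10)         {0,1,2,3}
step 3: s <- min(-2, min(lane, 6))   {0,1,2,3}

Answer: 4 steps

s: -2,-2,-2,-2
p: -6,-6,-6,-6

steps = 4; useful = 16; efficiency = 16/16 = 1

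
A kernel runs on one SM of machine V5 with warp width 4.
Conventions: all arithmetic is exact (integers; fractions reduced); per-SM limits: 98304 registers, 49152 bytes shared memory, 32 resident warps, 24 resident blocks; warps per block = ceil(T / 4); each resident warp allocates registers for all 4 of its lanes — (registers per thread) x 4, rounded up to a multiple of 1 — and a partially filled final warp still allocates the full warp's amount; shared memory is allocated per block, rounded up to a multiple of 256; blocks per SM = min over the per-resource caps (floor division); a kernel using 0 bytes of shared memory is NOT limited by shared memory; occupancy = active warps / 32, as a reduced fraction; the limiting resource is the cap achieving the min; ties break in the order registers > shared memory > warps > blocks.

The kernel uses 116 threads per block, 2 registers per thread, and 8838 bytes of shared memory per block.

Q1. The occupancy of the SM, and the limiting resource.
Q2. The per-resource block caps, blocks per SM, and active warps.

Answer: occupancy 29/32, limited by warps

registers: 423 blocks
shared memory: 5 blocks
warps: 1 block
blocks: 24 blocks

Answer: 1 block, 29 active warps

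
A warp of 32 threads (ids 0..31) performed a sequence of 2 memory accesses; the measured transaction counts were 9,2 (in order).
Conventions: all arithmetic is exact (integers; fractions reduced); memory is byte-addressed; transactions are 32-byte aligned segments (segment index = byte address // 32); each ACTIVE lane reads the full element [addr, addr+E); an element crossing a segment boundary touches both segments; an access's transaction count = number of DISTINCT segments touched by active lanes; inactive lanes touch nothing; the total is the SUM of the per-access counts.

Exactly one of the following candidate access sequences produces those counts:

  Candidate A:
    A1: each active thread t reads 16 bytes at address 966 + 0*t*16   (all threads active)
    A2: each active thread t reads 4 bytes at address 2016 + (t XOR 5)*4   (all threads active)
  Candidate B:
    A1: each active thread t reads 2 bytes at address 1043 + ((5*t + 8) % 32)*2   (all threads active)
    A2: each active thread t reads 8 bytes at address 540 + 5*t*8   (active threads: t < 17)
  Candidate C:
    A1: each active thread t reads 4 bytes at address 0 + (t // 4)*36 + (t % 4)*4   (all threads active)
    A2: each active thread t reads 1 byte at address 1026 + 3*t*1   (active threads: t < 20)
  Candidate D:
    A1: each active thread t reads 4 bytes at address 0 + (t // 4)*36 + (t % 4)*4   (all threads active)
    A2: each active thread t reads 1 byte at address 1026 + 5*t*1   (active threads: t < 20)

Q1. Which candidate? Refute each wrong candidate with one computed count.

A: A1 gives 1 transaction, not 9
B: A1 gives 3 transactions, not 9
D: A2 gives 4 transactions, not 2
C: all counts match (9,2)

Answer: C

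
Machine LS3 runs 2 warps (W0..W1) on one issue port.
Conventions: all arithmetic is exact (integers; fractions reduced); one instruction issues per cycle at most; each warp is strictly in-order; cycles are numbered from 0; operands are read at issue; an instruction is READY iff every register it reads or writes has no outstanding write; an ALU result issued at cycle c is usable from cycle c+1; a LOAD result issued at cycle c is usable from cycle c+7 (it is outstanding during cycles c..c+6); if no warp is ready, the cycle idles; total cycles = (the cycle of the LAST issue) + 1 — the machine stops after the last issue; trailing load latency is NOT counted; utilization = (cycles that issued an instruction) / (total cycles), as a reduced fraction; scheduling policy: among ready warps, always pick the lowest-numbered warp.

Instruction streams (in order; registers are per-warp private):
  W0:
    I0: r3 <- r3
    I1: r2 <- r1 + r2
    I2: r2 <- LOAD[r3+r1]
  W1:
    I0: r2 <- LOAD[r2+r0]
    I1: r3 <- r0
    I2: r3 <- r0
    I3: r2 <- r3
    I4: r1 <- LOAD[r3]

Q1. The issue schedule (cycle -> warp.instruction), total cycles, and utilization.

cycle 0: W0.I0
cycle 1: W0.I1
cycle 2: W0.I2
cycle 3: W1.I0
cycle 4: W1.I1
cycle 5: W1.I2
cycle 6: idle
cycle 7: idle
cycle 8: idle
cycle 9: idle
cycle 10: W1.I3
cycle 11: W1.I4

Answer: 12 cycles, utilization 2/3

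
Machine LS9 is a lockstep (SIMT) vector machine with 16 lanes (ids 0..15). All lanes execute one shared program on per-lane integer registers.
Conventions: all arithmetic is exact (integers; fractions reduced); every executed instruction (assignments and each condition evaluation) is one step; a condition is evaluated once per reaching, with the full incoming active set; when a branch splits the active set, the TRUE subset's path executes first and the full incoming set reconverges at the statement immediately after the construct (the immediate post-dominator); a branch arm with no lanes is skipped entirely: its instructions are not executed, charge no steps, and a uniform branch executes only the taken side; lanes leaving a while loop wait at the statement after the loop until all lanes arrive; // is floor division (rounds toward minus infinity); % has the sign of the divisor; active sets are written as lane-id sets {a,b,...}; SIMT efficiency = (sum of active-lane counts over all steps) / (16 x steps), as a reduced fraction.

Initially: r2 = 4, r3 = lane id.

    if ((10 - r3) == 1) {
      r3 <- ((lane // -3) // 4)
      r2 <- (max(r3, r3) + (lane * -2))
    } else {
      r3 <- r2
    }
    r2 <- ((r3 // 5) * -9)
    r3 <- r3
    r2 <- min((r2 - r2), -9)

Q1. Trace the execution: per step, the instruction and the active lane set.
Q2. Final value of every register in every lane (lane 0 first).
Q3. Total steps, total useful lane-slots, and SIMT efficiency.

step 0: eval ((10 - r3) == 1)        {0,1,2,3,4,5,6,7,8,9,10,11,12,13,14,15}
step 1: r3 <- ((lane // -3) // 4)    {9}
step 2: r2 <- (max(r3, r3) + (lane * -2)) {9}
step 3: r3 <- r2                     {0,1,2,3,4,5,6,7,8,10,11,12,13,14,15}
step 4: r2 <- ((r3 // 5) * -9)       {0,1,2,3,4,5,6,7,8,9,10,11,12,13,14,15}
step 5: r3 <- r3                     {0,1,2,3,4,5,6,7,8,9,10,11,12,13,14,15}
step 6: r2 <- min((r2 - r2), -9)     {0,1,2,3,4,5,6,7,8,9,10,11,12,13,14,15}

Answer: 7 steps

r2: -9,-9,-9,-9,-9,-9,-9,-9,-9,-9,-9,-9,-9,-9,-9,-9
r3: 4,4,4,4,4,4,4,4,4,-1,4,4,4,4,4,4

steps = 7; useful = 81; efficiency = 81/112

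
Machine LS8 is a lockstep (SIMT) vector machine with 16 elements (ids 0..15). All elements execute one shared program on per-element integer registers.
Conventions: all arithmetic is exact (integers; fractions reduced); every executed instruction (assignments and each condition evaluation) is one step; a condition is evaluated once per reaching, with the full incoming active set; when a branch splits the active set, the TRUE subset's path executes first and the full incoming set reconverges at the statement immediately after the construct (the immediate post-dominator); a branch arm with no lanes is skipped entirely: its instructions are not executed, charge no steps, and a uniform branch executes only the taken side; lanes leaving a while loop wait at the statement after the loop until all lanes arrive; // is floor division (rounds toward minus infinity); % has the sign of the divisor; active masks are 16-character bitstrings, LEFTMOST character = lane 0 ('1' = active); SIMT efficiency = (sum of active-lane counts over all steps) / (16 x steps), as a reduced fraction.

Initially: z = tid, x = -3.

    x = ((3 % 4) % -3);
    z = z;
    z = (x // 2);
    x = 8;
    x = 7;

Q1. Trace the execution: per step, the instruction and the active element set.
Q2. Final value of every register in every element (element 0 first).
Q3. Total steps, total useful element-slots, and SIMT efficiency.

step 0: x <- ((3 % 4) % -3)          1111111111111111
step 1: z <- z                       1111111111111111
step 2: z <- (x // 2)                1111111111111111
step 3: x <- 8                       1111111111111111
step 4: x <- 7                       1111111111111111

Answer: 5 steps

z: 0,0,0,0,0,0,0,0,0,0,0,0,0,0,0,0
x: 7,7,7,7,7,7,7,7,7,7,7,7,7,7,7,7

steps = 5; useful = 80; efficiency = 80/80 = 1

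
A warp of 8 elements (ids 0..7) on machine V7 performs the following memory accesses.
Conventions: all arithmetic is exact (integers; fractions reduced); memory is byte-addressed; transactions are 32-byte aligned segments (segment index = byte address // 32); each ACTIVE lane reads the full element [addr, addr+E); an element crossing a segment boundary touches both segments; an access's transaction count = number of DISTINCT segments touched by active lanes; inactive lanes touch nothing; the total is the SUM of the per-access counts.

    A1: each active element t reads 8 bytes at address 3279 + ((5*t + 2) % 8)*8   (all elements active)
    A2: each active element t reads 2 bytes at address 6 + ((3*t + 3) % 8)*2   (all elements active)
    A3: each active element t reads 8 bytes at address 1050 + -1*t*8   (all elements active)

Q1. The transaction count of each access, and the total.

A1: 3 transactions
A2: 1 transaction
A3: 3 transactions

Answer: 3,1,3; total 7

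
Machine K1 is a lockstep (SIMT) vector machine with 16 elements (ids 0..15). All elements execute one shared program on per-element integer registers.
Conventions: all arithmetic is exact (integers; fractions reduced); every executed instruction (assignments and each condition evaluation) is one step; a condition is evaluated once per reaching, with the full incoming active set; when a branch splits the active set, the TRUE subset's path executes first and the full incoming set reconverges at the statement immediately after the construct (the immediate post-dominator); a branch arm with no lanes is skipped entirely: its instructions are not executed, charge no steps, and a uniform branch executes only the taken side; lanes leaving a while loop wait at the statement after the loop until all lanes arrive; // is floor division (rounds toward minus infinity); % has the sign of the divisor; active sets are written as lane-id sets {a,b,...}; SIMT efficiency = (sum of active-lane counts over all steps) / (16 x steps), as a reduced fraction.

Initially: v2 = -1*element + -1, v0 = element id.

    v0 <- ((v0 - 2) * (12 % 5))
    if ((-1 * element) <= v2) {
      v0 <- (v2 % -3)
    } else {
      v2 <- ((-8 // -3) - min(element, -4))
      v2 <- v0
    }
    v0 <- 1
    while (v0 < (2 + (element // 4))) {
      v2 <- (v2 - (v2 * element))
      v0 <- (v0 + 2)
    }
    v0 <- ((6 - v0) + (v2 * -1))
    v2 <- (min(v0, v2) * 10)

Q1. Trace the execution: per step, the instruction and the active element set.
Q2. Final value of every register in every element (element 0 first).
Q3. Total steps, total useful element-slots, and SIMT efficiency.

step 0: v0 <- ((v0 - 2) * (12 % 5))  {0,1,2,3,4,5,6,7,8,9,10,11,12,13,14,15}
step 1: eval ((-1 * element) <= v2)  {0,1,2,3,4,5,6,7,8,9,10,11,12,13,14,15}
step 2: v2 <- ((-8 // -3) - min(element, -4)) {0,1,2,3,4,5,6,7,8,9,10,11,12,13,14,15}
step 3: v2 <- v0                     {0,1,2,3,4,5,6,7,8,9,10,11,12,13,14,15}
step 4: v0 <- 1                      {0,1,2,3,4,5,6,7,8,9,10,11,12,13,14,15}
step 5: eval (v0 < (2 + (element // 4))) {0,1,2,3,4,5,6,7,8,9,10,11,12,13,14,15}
step 6: v2 <- (v2 - (v2 * element))  {0,1,2,3,4,5,6,7,8,9,10,11,12,13,14,15}
step 7: v0 <- (v0 + 2)               {0,1,2,3,4,5,6,7,8,9,10,11,12,13,14,15}
step 8: eval (v0 < (2 + (element // 4))) {0,1,2,3,4,5,6,7,8,9,10,11,12,13,14,15}
step 9: v2 <- (v2 - (v2 * element))  {8,9,10,11,12,13,14,15}
step 10: v0 <- (v0 + 2)               {8,9,10,11,12,13,14,15}
step 11: eval (v0 < (2 + (element // 4))) {8,9,10,11,12,13,14,15}
step 12: v0 <- ((6 - v0) + (v2 * -1)) {0,1,2,3,4,5,6,7,8,9,10,11,12,13,14,15}
step 13: v2 <- (min(v0, v2) * 10)     {0,1,2,3,4,5,6,7,8,9,10,11,12,13,14,15}

Answer: 14 steps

v2: -40,0,0,-40,-120,-240,-400,-600,-5870,-8950,-12950,-17990,-24190,-31670,-40550,-50950
v0: 7,3,3,7,15,27,43,63,-587,-895,-1295,-1799,-2419,-3167,-4055,-5095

steps = 14; useful = 200; efficiency = 200/224 = 25/28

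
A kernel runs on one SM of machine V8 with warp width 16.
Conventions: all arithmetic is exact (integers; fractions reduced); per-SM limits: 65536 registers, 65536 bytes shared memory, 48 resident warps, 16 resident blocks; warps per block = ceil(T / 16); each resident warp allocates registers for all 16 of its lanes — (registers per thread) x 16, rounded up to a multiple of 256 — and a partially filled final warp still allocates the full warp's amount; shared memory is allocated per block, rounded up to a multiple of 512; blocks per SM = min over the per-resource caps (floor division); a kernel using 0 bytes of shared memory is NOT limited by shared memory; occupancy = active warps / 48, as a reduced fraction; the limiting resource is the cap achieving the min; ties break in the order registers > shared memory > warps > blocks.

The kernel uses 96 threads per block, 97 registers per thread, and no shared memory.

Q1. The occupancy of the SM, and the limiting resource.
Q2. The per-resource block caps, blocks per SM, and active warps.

Answer: occupancy 3/4, limited by registers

registers: 6 blocks
shared memory: no limit (kernel uses none)
warps: 8 blocks
blocks: 16 blocks

Answer: 6 blocks, 36 active warps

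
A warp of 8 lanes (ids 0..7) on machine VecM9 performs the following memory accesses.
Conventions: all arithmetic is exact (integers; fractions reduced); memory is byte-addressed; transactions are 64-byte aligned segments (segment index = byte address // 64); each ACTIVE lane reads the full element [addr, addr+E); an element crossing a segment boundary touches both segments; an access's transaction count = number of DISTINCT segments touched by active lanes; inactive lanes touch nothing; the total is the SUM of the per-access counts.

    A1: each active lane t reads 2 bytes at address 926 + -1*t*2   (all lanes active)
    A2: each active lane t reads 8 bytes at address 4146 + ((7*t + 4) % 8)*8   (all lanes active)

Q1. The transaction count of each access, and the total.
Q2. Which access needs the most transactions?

A1: 1 transaction
A2: 2 transactions

Answer: 1,2; total 3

Answer: A2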